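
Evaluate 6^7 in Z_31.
By repeated squaring (mod 31): 6^{1}≡6, 6^{2}≡5, 6^{4}≡25. Then 6^{7} = 6^{4+2+1} ≡ 25 × 5 × 6 ≡ 6 (mod 31)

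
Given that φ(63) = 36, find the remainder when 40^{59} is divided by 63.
By Euler: 40^{36} ≡ 1 mod 63 since gcd(40, 63) = 1. 59 = 1×36 + 23. So 40^{59} ≡ 40^{23} ≡ 52 mod 63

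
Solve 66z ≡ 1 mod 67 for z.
Since 67 is prime, by Fermat 66^(-1) ≡ 66^{65} ≡ 66 mod 67. Verify: 66 × 66 = 4356 ≡ 1 mod 67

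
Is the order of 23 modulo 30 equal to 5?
Powers of 23 mod 30: 23^1≡23, 23^2≡19, 23^3≡17, 23^4≡1. Already 23^4≡1, so the order is 4 < 5. No, the actual order is 4.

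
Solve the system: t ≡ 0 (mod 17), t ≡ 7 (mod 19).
M = 17 × 19 = 323. M₁ = 19, y₁ ≡ 9 (mod 17). M₂ = 17, y₂ ≡ 9 (mod 19). t = 0×19×9 + 7×17×9 ≡ 102 (mod 323)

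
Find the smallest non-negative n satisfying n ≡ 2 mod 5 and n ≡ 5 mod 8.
M = 5 × 8 = 40. M₁ = 8, y₁ ≡ 2 mod 5. M₂ = 5, y₂ ≡ 5 mod 8. n = 2×8×2 + 5×5×5 ≡ 37 mod 40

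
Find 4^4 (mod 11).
4^{4} = 256 ≡ 3 (mod 11)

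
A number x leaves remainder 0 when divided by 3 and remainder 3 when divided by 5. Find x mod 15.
M = 3 × 5 = 15. M₁ = 5, y₁ ≡ 2 mod 3. M₂ = 3, y₂ ≡ 2 mod 5. x = 0×5×2 + 3×3×2 ≡ 3 mod 15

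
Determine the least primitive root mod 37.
g = 2. Powers: [2, 4, 8, 16, 32, 27, 17, 34, ...] generates all 36 non-zero residues.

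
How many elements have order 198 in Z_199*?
A prime p has φ(p-1) primitive roots; here φ(198) = 60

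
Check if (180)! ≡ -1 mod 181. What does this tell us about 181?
(180)! mod 181 = 180. Since this equals -1 mod 181, Wilson confirms 181 is prime.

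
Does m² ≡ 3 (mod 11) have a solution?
By Euler's criterion: 3^{5} ≡ 1 (mod 11). Since this equals 1, 3 is a QR.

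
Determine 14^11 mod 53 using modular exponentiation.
By repeated squaring mod 53: 14^{1}≡14, 14^{2}≡37, 14^{4}≡44, 14^{8}≡28. Then 14^{11} = 14^{8+2+1} ≡ 28 × 37 × 14 ≡ 35 mod 53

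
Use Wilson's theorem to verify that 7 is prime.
(6)! mod 7 = 6. Since this equals -1 (mod 7), Wilson confirms 7 is prime.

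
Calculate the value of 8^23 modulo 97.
By repeated squaring mod 97: 8^{1}≡8, 8^{2}≡64, 8^{4}≡22, 8^{8}≡96, 8^{16}≡1. Then 8^{23} = 8^{16+4+2+1} ≡ 1 × 22 × 64 × 8 ≡ 12 mod 97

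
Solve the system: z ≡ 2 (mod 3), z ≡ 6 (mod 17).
M = 3 × 17 = 51. M₁ = 17, y₁ ≡ 2 (mod 3). M₂ = 3, y₂ ≡ 6 (mod 17). z = 2×17×2 + 6×3×6 ≡ 23 (mod 51)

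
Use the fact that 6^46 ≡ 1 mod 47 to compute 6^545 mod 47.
By Fermat: 6^{46} ≡ 1 mod 47. 545 ≡ 39 mod 46. So 6^{545} ≡ 6^{39} ≡ 12 mod 47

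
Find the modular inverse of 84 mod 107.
Since 107 is prime, by Fermat 84^(-1) ≡ 84^{105} ≡ 93 mod 107. Verify: 84 × 93 = 7812 ≡ 1 mod 107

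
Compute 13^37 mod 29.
Using Fermat: 13^{28} ≡ 1 (mod 29). 37 ≡ 9 (mod 28). So 13^{37} ≡ 13^{9} ≡ 5 (mod 29)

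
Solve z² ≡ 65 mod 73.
The square roots of 65 mod 73 are 24 and 49. Verify: 24² = 576 ≡ 65 mod 73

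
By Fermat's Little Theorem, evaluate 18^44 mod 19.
By Fermat: 18^{18} ≡ 1 (mod 19). 44 = 2×18 + 8. So 18^{44} ≡ 18^{8} ≡ 1 (mod 19)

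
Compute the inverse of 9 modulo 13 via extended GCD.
Extended GCD: 9(3) + 13(-2) = 1. So 9^(-1) ≡ 3 mod 13. Verify: 9 × 3 = 27 ≡ 1 mod 13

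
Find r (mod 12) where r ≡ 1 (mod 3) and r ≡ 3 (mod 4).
M = 3 × 4 = 12. M₁ = 4, y₁ ≡ 1 (mod 3). M₂ = 3, y₂ ≡ 3 (mod 4). r = 1×4×1 + 3×3×3 ≡ 7 (mod 12)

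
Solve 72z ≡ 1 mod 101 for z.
Since 101 is prime, by Fermat 72^(-1) ≡ 72^{99} ≡ 94 mod 101. Verify: 72 × 94 = 6768 ≡ 1 mod 101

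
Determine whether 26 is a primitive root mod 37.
26^{3} ≡ 1 mod 37 and 3 < 36, so ord_37(26) = 3 ≠ 36 and 26 is not a primitive root.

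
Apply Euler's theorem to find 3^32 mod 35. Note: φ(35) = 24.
By Euler: 3^{24} ≡ 1 mod 35 since gcd(3, 35) = 1. 32 = 1×24 + 8. So 3^{32} ≡ 3^{8} ≡ 16 mod 35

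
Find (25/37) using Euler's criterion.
(25/37) = 25^{18} mod 37 = 1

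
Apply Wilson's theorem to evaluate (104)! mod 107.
(106)! = (104)! × (105) × (106) ≡ -1 mod 107. So (104)! ≡ -1 × [(106)(105)]^(-1) ≡ 53 mod 107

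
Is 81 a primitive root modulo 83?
81^{41} ≡ 1 mod 83 and 41 < 82, so ord_83(81) = 41 ≠ 82 and 81 is not a primitive root.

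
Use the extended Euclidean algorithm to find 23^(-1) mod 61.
Extended GCD: 23(8) + 61(-3) = 1. So 23^(-1) ≡ 8 mod 61. Verify: 23 × 8 = 184 ≡ 1 mod 61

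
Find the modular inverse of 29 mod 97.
Since 97 is prime, by Fermat 29^(-1) ≡ 29^{95} ≡ 87 (mod 97). Verify: 29 × 87 = 2523 ≡ 1 (mod 97)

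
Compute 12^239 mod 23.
Using Fermat: 12^{22} ≡ 1 (mod 23). 239 ≡ 19 (mod 22). So 12^{239} ≡ 12^{19} ≡ 8 (mod 23)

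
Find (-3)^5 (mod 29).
By repeated squaring (mod 29): (-3)^{1}≡26, (-3)^{2}≡9, (-3)^{4}≡23. Then (-3)^{5} = (-3)^{4+1} ≡ 23 × 26 ≡ 18 (mod 29)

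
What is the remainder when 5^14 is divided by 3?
Using Fermat: 5^{2} ≡ 1 (mod 3). 14 ≡ 0 (mod 2). So 5^{14} ≡ 5^{0} ≡ 1 (mod 3)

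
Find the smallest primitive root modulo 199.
g = 3. For each prime q|198: 3^{99}≡198, 3^{66}≡106, 3^{18}≡125, none ≡ 1, so ord_199(3) = 198 and 3 is a primitive root.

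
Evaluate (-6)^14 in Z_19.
By repeated squaring mod 19: (-6)^{1}≡13, (-6)^{2}≡17, (-6)^{4}≡4, (-6)^{8}≡16. Then (-6)^{14} = (-6)^{8+4+2} ≡ 16 × 4 × 17 ≡ 5 mod 19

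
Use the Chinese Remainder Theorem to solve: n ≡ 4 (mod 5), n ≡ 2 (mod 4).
M = 5 × 4 = 20. M₁ = 4, y₁ ≡ 4 (mod 5). M₂ = 5, y₂ ≡ 1 (mod 4). n = 4×4×4 + 2×5×1 ≡ 14 (mod 20)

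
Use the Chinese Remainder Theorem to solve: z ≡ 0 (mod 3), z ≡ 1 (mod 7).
M = 3 × 7 = 21. M₁ = 7, y₁ ≡ 1 (mod 3). M₂ = 3, y₂ ≡ 5 (mod 7). z = 0×7×1 + 1×3×5 ≡ 15 (mod 21)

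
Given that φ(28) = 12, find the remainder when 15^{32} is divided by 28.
By Euler: 15^{12} ≡ 1 mod 28 since gcd(15, 28) = 1. 32 = 2×12 + 8. So 15^{32} ≡ 15^{8} ≡ 1 mod 28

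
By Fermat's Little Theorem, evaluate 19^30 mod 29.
By Fermat: 19^{28} ≡ 1 mod 29. So 19^{30} = 19^{28} · 19^{2} ≡ 19^{2} ≡ 13 mod 29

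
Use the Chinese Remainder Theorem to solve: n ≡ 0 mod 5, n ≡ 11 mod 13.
M = 5 × 13 = 65. M₁ = 13, y₁ ≡ 2 mod 5. M₂ = 5, y₂ ≡ 8 mod 13. n = 0×13×2 + 11×5×8 ≡ 50 mod 65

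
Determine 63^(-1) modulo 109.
Since 109 is prime, by Fermat 63^(-1) ≡ 63^{107} ≡ 45 mod 109. Verify: 63 × 45 = 2835 ≡ 1 mod 109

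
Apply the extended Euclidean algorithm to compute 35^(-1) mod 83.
Extended GCD: 35(19) + 83(-8) = 1. So 35^(-1) ≡ 19 (mod 83). Verify: 35 × 19 = 665 ≡ 1 (mod 83)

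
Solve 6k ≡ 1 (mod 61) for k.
Since 61 is prime, by Fermat 6^(-1) ≡ 6^{59} ≡ 51 (mod 61). Verify: 6 × 51 = 306 ≡ 1 (mod 61)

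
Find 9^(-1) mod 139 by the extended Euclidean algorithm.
Extended GCD: 9(31) + 139(-2) = 1. So 9^(-1) ≡ 31 mod 139. Verify: 9 × 31 = 279 ≡ 1 mod 139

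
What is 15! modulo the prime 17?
(16)! = (15)! × (16) ≡ -1 (mod 17). So (15)! ≡ -1 × (16)^(-1) ≡ (-1)×(-1) = 1 (mod 17)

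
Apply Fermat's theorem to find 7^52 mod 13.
By Fermat: 7^{12} ≡ 1 mod 13. 52 = 4×12 + 4. So 7^{52} ≡ 7^{4} ≡ 9 mod 13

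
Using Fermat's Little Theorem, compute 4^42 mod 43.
By Fermat's Little Theorem, 4^{42} ≡ 1 (mod 43) since 43 is prime and gcd(4, 43) = 1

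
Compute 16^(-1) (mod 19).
Since 19 is prime, by Fermat 16^(-1) ≡ 16^{17} ≡ 6 (mod 19). Verify: 16 × 6 = 96 ≡ 1 (mod 19)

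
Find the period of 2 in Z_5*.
Powers of 2 mod 5: 2^1≡2, 2^2≡4, 2^3≡3, 2^4≡1. Order = 4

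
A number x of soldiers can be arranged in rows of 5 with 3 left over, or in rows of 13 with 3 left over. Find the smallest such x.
M = 5 × 13 = 65. M₁ = 13, y₁ ≡ 2 (mod 5). M₂ = 5, y₂ ≡ 8 (mod 13). x = 3×13×2 + 3×5×8 ≡ 3 (mod 65)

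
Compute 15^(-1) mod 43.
Since 43 is prime, by Fermat 15^(-1) ≡ 15^{41} ≡ 23 mod 43. Verify: 15 × 23 = 345 ≡ 1 mod 43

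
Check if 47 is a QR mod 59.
By Euler's criterion: 47^{29} ≡ 58 mod 59. Since this equals -1 (≡ 58), 47 is not a QR.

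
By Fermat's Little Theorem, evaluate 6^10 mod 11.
By Fermat's Little Theorem, 6^{10} ≡ 1 mod 11 since 11 is prime and gcd(6, 11) = 1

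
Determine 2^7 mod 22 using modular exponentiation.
By repeated squaring mod 22: 2^{1}≡2, 2^{2}≡4, 2^{4}≡16. Then 2^{7} = 2^{4+2+1} ≡ 16 × 4 × 2 ≡ 18 mod 22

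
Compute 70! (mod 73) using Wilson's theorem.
(72)! = (70)! × (71) × (72) ≡ -1 (mod 73). So (70)! ≡ -1 × [(72)(71)]^(-1) ≡ 36 (mod 73)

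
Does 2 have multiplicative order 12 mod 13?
Powers of 2 mod 13: 2^1≡2, 2^2≡4, 2^3≡8, 2^4≡3, 2^5≡6, 2^6≡12, 2^7≡11, 2^8≡9, 2^9≡5, 2^10≡10, 2^11≡7, 2^12≡1. First k with 2^k≡1 is k=12. Yes, ord_13(2) = 12.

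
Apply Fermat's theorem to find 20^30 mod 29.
By Fermat: 20^{28} ≡ 1 mod 29. So 20^{30} = 20^{28} · 20^{2} ≡ 20^{2} ≡ 23 mod 29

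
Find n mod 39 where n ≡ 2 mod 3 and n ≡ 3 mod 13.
M = 3 × 13 = 39. M₁ = 13, y₁ ≡ 1 mod 3. M₂ = 3, y₂ ≡ 9 mod 13. n = 2×13×1 + 3×3×9 ≡ 29 mod 39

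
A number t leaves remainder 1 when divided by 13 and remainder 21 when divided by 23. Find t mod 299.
M = 13 × 23 = 299. M₁ = 23, y₁ ≡ 4 mod 13. M₂ = 13, y₂ ≡ 16 mod 23. t = 1×23×4 + 21×13×16 ≡ 274 mod 299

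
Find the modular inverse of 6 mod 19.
Since 19 is prime, by Fermat 6^(-1) ≡ 6^{17} ≡ 16 mod 19. Verify: 6 × 16 = 96 ≡ 1 mod 19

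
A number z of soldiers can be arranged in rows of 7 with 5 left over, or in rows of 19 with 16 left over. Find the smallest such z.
M = 7 × 19 = 133. M₁ = 19, y₁ ≡ 3 mod 7. M₂ = 7, y₂ ≡ 11 mod 19. z = 5×19×3 + 16×7×11 ≡ 54 mod 133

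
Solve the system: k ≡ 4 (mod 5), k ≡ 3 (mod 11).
M = 5 × 11 = 55. M₁ = 11, y₁ ≡ 1 (mod 5). M₂ = 5, y₂ ≡ 9 (mod 11). k = 4×11×1 + 3×5×9 ≡ 14 (mod 55)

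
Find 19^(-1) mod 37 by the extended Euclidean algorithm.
Extended GCD: 19(2) + 37(-1) = 1. So 19^(-1) ≡ 2 mod 37. Verify: 19 × 2 = 38 ≡ 1 mod 37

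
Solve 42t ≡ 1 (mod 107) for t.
Since 107 is prime, by Fermat 42^(-1) ≡ 42^{105} ≡ 79 (mod 107). Verify: 42 × 79 = 3318 ≡ 1 (mod 107)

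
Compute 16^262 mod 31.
Using Fermat: 16^{30} ≡ 1 mod 31. 262 ≡ 22 mod 30. So 16^{262} ≡ 16^{22} ≡ 8 mod 31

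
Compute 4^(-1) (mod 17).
Since 17 is prime, by Fermat 4^(-1) ≡ 4^{15} ≡ 13 (mod 17). Verify: 4 × 13 = 52 ≡ 1 (mod 17)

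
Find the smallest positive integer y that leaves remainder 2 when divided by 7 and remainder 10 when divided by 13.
M = 7 × 13 = 91. M₁ = 13, y₁ ≡ 6 (mod 7). M₂ = 7, y₂ ≡ 2 (mod 13). y = 2×13×6 + 10×7×2 ≡ 23 (mod 91)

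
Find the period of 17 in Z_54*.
Powers of 17 mod 54: 17^1≡17, 17^2≡19, 17^3≡53, 17^4≡37, 17^5≡35, 17^6≡1. So the order of 17 is 6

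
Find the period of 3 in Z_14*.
Powers of 3 mod 14: 3^1≡3, 3^2≡9, 3^3≡13, 3^4≡11, 3^5≡5, 3^6≡1. Order = 6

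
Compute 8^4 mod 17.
8^{4} = 4096 ≡ 16 (mod 17)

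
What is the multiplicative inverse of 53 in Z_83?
Since 83 is prime, by Fermat 53^(-1) ≡ 53^{81} ≡ 47 mod 83. Verify: 53 × 47 = 2491 ≡ 1 mod 83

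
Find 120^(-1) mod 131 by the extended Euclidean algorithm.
Extended GCD: 120(-12) + 131(11) = 1. So 120^(-1) ≡ -12 ≡ 119 mod 131. Verify: 120 × 119 = 14280 ≡ 1 mod 131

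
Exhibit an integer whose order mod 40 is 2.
9 has order 2 mod 40 since 9^{2} ≡ 1 mod 40 and no smaller power works.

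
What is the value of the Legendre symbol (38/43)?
(38/43) = 38^{21} mod 43 = 1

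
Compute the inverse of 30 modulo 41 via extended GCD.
Extended GCD: 30(-15) + 41(11) = 1. So 30^(-1) ≡ -15 ≡ 26 mod 41. Verify: 30 × 26 = 780 ≡ 1 mod 41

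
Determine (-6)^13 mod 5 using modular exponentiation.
Using Fermat: (-6)^{4} ≡ 1 (mod 5). 13 ≡ 1 (mod 4). So (-6)^{13} ≡ (-6)^{1} ≡ 4 (mod 5)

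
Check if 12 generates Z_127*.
ord_127(12) divides 126. For each prime q|126: 12^{63}≡126, 12^{42}≡107, 12^{18}≡8, none ≡ 1. So 12 has order 126 and is a primitive root mod 127.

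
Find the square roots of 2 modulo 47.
The square roots of 2 mod 47 are 7 and 40. Verify: 7² = 49 ≡ 2 mod 47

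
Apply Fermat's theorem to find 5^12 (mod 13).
By Fermat's Little Theorem, 5^{12} ≡ 1 (mod 13) since 13 is prime and gcd(5, 13) = 1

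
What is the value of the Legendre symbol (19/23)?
(19/23) = 19^{11} mod 23 = -1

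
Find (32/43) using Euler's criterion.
(32/43) = 32^{21} mod 43 = -1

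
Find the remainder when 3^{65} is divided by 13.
By Fermat: 3^{12} ≡ 1 mod 13. 65 = 5×12 + 5. So 3^{65} ≡ 3^{5} ≡ 9 mod 13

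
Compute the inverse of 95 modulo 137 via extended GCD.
Extended GCD: 95(-62) + 137(43) = 1. So 95^(-1) ≡ -62 ≡ 75 mod 137. Verify: 95 × 75 = 7125 ≡ 1 mod 137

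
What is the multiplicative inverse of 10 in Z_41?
Since 41 is prime, by Fermat 10^(-1) ≡ 10^{39} ≡ 37 (mod 41). Verify: 10 × 37 = 370 ≡ 1 (mod 41)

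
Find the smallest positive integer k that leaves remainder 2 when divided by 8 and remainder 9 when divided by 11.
M = 8 × 11 = 88. M₁ = 11, y₁ ≡ 3 (mod 8). M₂ = 8, y₂ ≡ 7 (mod 11). k = 2×11×3 + 9×8×7 ≡ 42 (mod 88)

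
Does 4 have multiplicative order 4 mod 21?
Powers of 4 mod 21: 4^1≡4, 4^2≡16, 4^3≡1. Already 4^3≡1, so the order is 3 < 4. No, the actual order is 3.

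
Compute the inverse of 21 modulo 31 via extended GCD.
Extended GCD: 21(3) + 31(-2) = 1. So 21^(-1) ≡ 3 (mod 31). Verify: 21 × 3 = 63 ≡ 1 (mod 31)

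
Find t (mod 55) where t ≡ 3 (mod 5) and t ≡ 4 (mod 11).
M = 5 × 11 = 55. M₁ = 11, y₁ ≡ 1 (mod 5). M₂ = 5, y₂ ≡ 9 (mod 11). t = 3×11×1 + 4×5×9 ≡ 48 (mod 55)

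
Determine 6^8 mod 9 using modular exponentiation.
By repeated squaring mod 9: 6^{1}≡6, 6^{2}≡0, 6^{4}≡0, 6^{8}≡0. So 6^{8} ≡ 0 mod 9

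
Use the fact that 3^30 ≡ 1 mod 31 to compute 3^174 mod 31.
By Fermat: 3^{30} ≡ 1 mod 31. 174 ≡ 24 mod 30. So 3^{174} ≡ 3^{24} ≡ 2 mod 31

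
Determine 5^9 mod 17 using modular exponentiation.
By repeated squaring mod 17: 5^{1}≡5, 5^{2}≡8, 5^{4}≡13, 5^{8}≡16. Then 5^{9} = 5^{8+1} ≡ 16 × 5 ≡ 12 mod 17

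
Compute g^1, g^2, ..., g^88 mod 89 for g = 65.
65^1, 65^2, ..., 65^{88} mod 89: [65, 42, 60, 73, 28, 40, 19, 78, 86, 72, 52, 87, 48, 5, 58, 32, 33, 9, 51, 22, 6, 34, 74, 4, 82, 79, 62, 25, 23, 71, 76, 45, 77, 21, 30, 81, 14, 20, 54, 39, 43, 36, 26, 88, 24, 47, 29, 16, 61, 49, 70, 11, 3, 17, 37, 2, 41, 84, 31, 57, 56, 80, 38, 67, 83, 55, 15, 85, 7, 10, 27, 64, 66, 18, 13, 44, 12, 68, 59, 8, 75, 69, 35, 50, 46, 53, 63, 1]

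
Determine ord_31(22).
Powers of 22 mod 31: 22^1≡22, 22^2≡19, 22^3≡15, 22^4≡20, 22^5≡6, 22^6≡8, 22^7≡21, 22^8≡28, 22^9≡27, 22^10≡5, 22^11≡17, 22^12≡2, 22^13≡13, 22^14≡7, 22^15≡30, 22^16≡9, 22^17≡12, 22^18≡16, 22^19≡11, 22^20≡25, 22^21≡23, 22^22≡10, 22^23≡3, 22^24≡4, 22^25≡26, 22^26≡14, 22^27≡29, 22^28≡18, 22^29≡24, 22^30≡1. ord_31(22) = 30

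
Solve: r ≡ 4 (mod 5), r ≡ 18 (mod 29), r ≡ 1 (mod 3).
M = 5 × 29 × 3 = 435. M₁ = 87, y₁ ≡ 3 (mod 5). M₂ = 15, y₂ ≡ 2 (mod 29). M₃ = 145, y₃ ≡ 1 (mod 3). r = 4×87×3 + 18×15×2 + 1×145×1 ≡ 424 (mod 435)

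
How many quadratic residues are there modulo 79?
Exactly half the non-zero residues mod a prime are QRs: (79-1)/2 = 39.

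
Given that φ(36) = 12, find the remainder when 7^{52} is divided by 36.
By Euler: 7^{12} ≡ 1 mod 36 since gcd(7, 36) = 1. 52 = 4×12 + 4. So 7^{52} ≡ 7^{4} ≡ 25 mod 36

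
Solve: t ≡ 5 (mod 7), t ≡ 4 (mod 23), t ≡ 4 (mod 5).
M = 7 × 23 × 5 = 805. M₁ = 115, y₁ ≡ 5 (mod 7). M₂ = 35, y₂ ≡ 2 (mod 23). M₃ = 161, y₃ ≡ 1 (mod 5). t = 5×115×5 + 4×35×2 + 4×161×1 ≡ 579 (mod 805)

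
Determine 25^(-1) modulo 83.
Since 83 is prime, by Fermat 25^(-1) ≡ 25^{81} ≡ 10 (mod 83). Verify: 25 × 10 = 250 ≡ 1 (mod 83)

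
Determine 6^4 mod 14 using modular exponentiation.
6^{4} = 1296 ≡ 8 (mod 14)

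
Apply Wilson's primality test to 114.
(113)! mod 114 = 0. Since 0 ≢ -1 mod 114, 114 is not prime.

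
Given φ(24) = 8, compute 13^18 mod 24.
By Euler: 13^{8} ≡ 1 mod 24 since gcd(13, 24) = 1. 18 = 2×8 + 2. So 13^{18} ≡ 13^{2} ≡ 1 mod 24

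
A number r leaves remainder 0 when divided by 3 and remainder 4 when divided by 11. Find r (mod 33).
M = 3 × 11 = 33. M₁ = 11, y₁ ≡ 2 (mod 3). M₂ = 3, y₂ ≡ 4 (mod 11). r = 0×11×2 + 4×3×4 ≡ 15 (mod 33)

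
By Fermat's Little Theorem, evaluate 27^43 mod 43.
By Fermat: 27^{42} ≡ 1 mod 43. So 27^{43} = 27^{42} · 27^{1} ≡ 27^{1} ≡ 27 mod 43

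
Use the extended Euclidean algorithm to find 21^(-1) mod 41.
Extended GCD: 21(2) + 41(-1) = 1. So 21^(-1) ≡ 2 (mod 41). Verify: 21 × 2 = 42 ≡ 1 (mod 41)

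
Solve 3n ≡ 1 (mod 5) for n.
Since 5 is prime, by Fermat 3^(-1) ≡ 3^{3} ≡ 2 (mod 5). Verify: 3 × 2 = 6 ≡ 1 (mod 5)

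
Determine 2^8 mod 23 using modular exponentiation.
By repeated squaring mod 23: 2^{1}≡2, 2^{2}≡4, 2^{4}≡16, 2^{8}≡3. So 2^{8} ≡ 3 mod 23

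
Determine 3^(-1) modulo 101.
Since 101 is prime, by Fermat 3^(-1) ≡ 3^{99} ≡ 34 mod 101. Verify: 3 × 34 = 102 ≡ 1 mod 101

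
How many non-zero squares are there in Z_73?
For prime 73, there are (p-1)/2 = (73-1)/2 = 36 quadratic residues (excluding 0).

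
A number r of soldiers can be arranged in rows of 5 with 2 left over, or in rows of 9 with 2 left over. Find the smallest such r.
M = 5 × 9 = 45. M₁ = 9, y₁ ≡ 4 (mod 5). M₂ = 5, y₂ ≡ 2 (mod 9). r = 2×9×4 + 2×5×2 ≡ 2 (mod 45)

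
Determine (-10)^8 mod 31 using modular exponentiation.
By repeated squaring (mod 31): (-10)^{1}≡21, (-10)^{2}≡7, (-10)^{4}≡18, (-10)^{8}≡14. So (-10)^{8} ≡ 14 (mod 31)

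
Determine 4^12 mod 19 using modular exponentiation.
By repeated squaring (mod 19): 4^{1}≡4, 4^{2}≡16, 4^{4}≡9, 4^{8}≡5. Then 4^{12} = 4^{8+4} ≡ 5 × 9 ≡ 7 (mod 19)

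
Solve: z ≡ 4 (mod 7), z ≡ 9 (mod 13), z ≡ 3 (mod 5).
M = 7 × 13 × 5 = 455. M₁ = 65, y₁ ≡ 4 (mod 7). M₂ = 35, y₂ ≡ 3 (mod 13). M₃ = 91, y₃ ≡ 1 (mod 5). z = 4×65×4 + 9×35×3 + 3×91×1 ≡ 438 (mod 455)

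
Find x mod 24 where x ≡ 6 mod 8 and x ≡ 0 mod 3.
M = 8 × 3 = 24. M₁ = 3, y₁ ≡ 3 mod 8. M₂ = 8, y₂ ≡ 2 mod 3. x = 6×3×3 + 0×8×2 ≡ 6 mod 24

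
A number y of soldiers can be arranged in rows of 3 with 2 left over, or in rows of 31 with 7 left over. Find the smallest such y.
M = 3 × 31 = 93. M₁ = 31, y₁ ≡ 1 mod 3. M₂ = 3, y₂ ≡ 21 mod 31. y = 2×31×1 + 7×3×21 ≡ 38 mod 93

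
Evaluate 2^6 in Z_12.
By repeated squaring (mod 12): 2^{1}≡2, 2^{2}≡4, 2^{4}≡4. Then 2^{6} = 2^{4+2} ≡ 4 × 4 ≡ 4 (mod 12)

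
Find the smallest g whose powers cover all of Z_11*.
g = 2. Powers: [2, 4, 8, 5, 10, 9, 7, 3, 6, 1] generates all 10 non-zero residues.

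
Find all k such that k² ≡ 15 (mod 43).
The square roots of 15 mod 43 are 31 and 12. Verify: 31² = 961 ≡ 15 (mod 43)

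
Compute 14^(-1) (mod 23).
Since 23 is prime, by Fermat 14^(-1) ≡ 14^{21} ≡ 5 (mod 23). Verify: 14 × 5 = 70 ≡ 1 (mod 23)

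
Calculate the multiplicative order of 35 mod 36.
Powers of 35 mod 36: 35^1≡35, 35^2≡1. Order = 2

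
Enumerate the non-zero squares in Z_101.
Squares in Z_101*: {1, 4, 5, 6, 9, 13, 14, 16, 17, 19, 20, 21, 22, 23, 24, 25, 30, 31, 33, 36, 37, 43, 45, 47, 49, 52, 54, 56, 58, 64, 65, 68, 70, 71, 76, 77, 78, 79, 80, 81, 82, 84, 85, 87, 88, 92, 95, 96, 97, 100}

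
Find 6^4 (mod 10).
6^{4} = 1296 ≡ 6 (mod 10)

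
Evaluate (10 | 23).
(10/23) = 10^{11} mod 23 = -1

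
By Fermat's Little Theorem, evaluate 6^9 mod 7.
By Fermat: 6^{6} ≡ 1 (mod 7). So 6^{9} = 6^{6} · 6^{3} ≡ 6^{3} ≡ 6 (mod 7)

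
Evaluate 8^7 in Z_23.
By repeated squaring (mod 23): 8^{1}≡8, 8^{2}≡18, 8^{4}≡2. Then 8^{7} = 8^{4+2+1} ≡ 2 × 18 × 8 ≡ 12 (mod 23)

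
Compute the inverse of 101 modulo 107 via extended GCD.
Extended GCD: 101(-18) + 107(17) = 1. So 101^(-1) ≡ -18 ≡ 89 mod 107. Verify: 101 × 89 = 8989 ≡ 1 mod 107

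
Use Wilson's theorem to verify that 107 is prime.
(106)! mod 107 = 106. Since this equals -1 (mod 107), Wilson confirms 107 is prime.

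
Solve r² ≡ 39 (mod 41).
The square roots of 39 mod 41 are 11 and 30. Verify: 11² = 121 ≡ 39 (mod 41)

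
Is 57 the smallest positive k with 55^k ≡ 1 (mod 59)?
Powers of 55 mod 59: 55^1≡55, 55^2≡16, 55^3≡54, 55^4≡20, 55^5≡38, 55^6≡25, 55^7≡18, 55^8≡46, 55^9≡52, 55^10≡28, 55^11≡6, 55^12≡35, 55^13≡37, 55^14≡29, 55^15≡2, 55^16≡51, 55^17≡32, 55^18≡49, 55^19≡40, 55^20≡17, 55^21≡50, 55^22≡36, 55^23≡33, 55^24≡45, 55^25≡56, 55^26≡12, 55^27≡11, 55^28≡15, 55^29≡58, 55^30≡4, 55^31≡43, 55^32≡5, 55^33≡39, 55^34≡21, 55^35≡34, 55^36≡41, 55^37≡13, 55^38≡7, 55^39≡31, 55^40≡53, 55^41≡24, 55^42≡22, 55^43≡30, 55^44≡57, 55^45≡8, 55^46≡27, 55^47≡10, 55^48≡19, 55^49≡42, 55^50≡9, 55^51≡23, 55^52≡26, 55^53≡14, 55^54≡3, 55^55≡47, 55^56≡48, 55^57≡44, 55^58≡1. 55^57≡44≢1, so ord ≠ 57. No, the actual order is 58.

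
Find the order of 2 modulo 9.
Powers of 2 mod 9: 2^1≡2, 2^2≡4, 2^3≡8, 2^4≡7, 2^5≡5, 2^6≡1. ord_9(2) = 6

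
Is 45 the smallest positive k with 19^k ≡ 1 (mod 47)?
Powers of 19 mod 47: 19^1≡19, 19^2≡32, 19^3≡44, 19^4≡37, 19^5≡45, 19^6≡9, 19^7≡30, 19^8≡6, 19^9≡20, 19^10≡4, 19^11≡29, 19^12≡34, 19^13≡35, 19^14≡7, 19^15≡39, 19^16≡36, 19^17≡26, 19^18≡24, 19^19≡33, 19^20≡16, 19^21≡22, 19^22≡42, 19^23≡46, 19^24≡28, 19^25≡15, 19^26≡3, 19^27≡10, 19^28≡2, 19^29≡38, 19^30≡17, 19^31≡41, 19^32≡27, 19^33≡43, 19^34≡18, 19^35≡13, 19^36≡12, 19^37≡40, 19^38≡8, 19^39≡11, 19^40≡21, 19^41≡23, 19^42≡14, 19^43≡31, 19^44≡25, 19^45≡5, 19^46≡1. 19^45≡5≢1, so ord ≠ 45. No, the actual order is 46.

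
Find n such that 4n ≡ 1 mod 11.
Since 11 is prime, by Fermat 4^(-1) ≡ 4^{9} ≡ 3 mod 11. Verify: 4 × 3 = 12 ≡ 1 mod 11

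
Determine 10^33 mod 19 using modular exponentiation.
Using Fermat: 10^{18} ≡ 1 mod 19. 33 ≡ 15 mod 18. So 10^{33} ≡ 10^{15} ≡ 8 mod 19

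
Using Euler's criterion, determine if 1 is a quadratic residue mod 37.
By Euler's criterion: 1^{18} ≡ 1 mod 37. Since this equals 1, 1 is a QR.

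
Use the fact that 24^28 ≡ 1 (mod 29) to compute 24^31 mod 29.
By Fermat: 24^{28} ≡ 1 (mod 29). So 24^{31} = 24^{28} · 24^{3} ≡ 24^{3} ≡ 20 (mod 29)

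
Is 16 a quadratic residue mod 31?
By Euler's criterion: 16^{15} ≡ 1 mod 31. Since this equals 1, 16 is a QR.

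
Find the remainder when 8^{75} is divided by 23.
By Fermat: 8^{22} ≡ 1 mod 23. 75 = 3×22 + 9. So 8^{75} ≡ 8^{9} ≡ 9 mod 23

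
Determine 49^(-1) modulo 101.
Since 101 is prime, by Fermat 49^(-1) ≡ 49^{99} ≡ 33 (mod 101). Verify: 49 × 33 = 1617 ≡ 1 (mod 101)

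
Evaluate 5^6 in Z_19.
By repeated squaring (mod 19): 5^{1}≡5, 5^{2}≡6, 5^{4}≡17. Then 5^{6} = 5^{4+2} ≡ 17 × 6 ≡ 7 (mod 19)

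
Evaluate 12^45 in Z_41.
Using Fermat: 12^{40} ≡ 1 mod 41. 45 ≡ 5 mod 40. So 12^{45} ≡ 12^{5} ≡ 3 mod 41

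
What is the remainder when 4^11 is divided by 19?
By repeated squaring (mod 19): 4^{1}≡4, 4^{2}≡16, 4^{4}≡9, 4^{8}≡5. Then 4^{11} = 4^{8+2+1} ≡ 5 × 16 × 4 ≡ 16 (mod 19)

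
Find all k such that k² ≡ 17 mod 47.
The square roots of 17 mod 47 are 8 and 39. Verify: 8² = 64 ≡ 17 mod 47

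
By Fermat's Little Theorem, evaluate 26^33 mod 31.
By Fermat: 26^{30} ≡ 1 mod 31. So 26^{33} = 26^{30} · 26^{3} ≡ 26^{3} ≡ 30 mod 31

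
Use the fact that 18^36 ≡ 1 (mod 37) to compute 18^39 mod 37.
By Fermat: 18^{36} ≡ 1 (mod 37). So 18^{39} = 18^{36} · 18^{3} ≡ 18^{3} ≡ 23 (mod 37)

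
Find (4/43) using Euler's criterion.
(4/43) = 4^{21} mod 43 = 1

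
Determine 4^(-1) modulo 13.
Since 13 is prime, by Fermat 4^(-1) ≡ 4^{11} ≡ 10 mod 13. Verify: 4 × 10 = 40 ≡ 1 mod 13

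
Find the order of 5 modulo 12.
Powers of 5 mod 12: 5^1≡5, 5^2≡1. So the order of 5 is 2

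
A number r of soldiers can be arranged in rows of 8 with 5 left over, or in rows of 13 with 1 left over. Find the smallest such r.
M = 8 × 13 = 104. M₁ = 13, y₁ ≡ 5 (mod 8). M₂ = 8, y₂ ≡ 5 (mod 13). r = 5×13×5 + 1×8×5 ≡ 53 (mod 104)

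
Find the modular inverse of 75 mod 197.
Since 197 is prime, by Fermat 75^(-1) ≡ 75^{195} ≡ 176 (mod 197). Verify: 75 × 176 = 13200 ≡ 1 (mod 197)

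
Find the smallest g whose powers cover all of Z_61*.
g = 2. For each prime q|60: 2^{30}≡60, 2^{20}≡47, 2^{12}≡9, none ≡ 1, so ord_61(2) = 60 and 2 is a primitive root.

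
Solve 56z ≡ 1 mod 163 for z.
Since 163 is prime, by Fermat 56^(-1) ≡ 56^{161} ≡ 131 mod 163. Verify: 56 × 131 = 7336 ≡ 1 mod 163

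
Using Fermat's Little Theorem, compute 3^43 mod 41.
By Fermat: 3^{40} ≡ 1 mod 41. So 3^{43} = 3^{40} · 3^{3} ≡ 3^{3} ≡ 27 mod 41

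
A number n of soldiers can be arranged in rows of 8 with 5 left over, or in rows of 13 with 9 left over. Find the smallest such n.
M = 8 × 13 = 104. M₁ = 13, y₁ ≡ 5 mod 8. M₂ = 8, y₂ ≡ 5 mod 13. n = 5×13×5 + 9×8×5 ≡ 61 mod 104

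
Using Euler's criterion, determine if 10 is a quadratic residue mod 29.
By Euler's criterion: 10^{14} ≡ 28 mod 29. Since this equals -1 (≡ 28), 10 is not a QR.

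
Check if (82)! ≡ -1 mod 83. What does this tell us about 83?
(82)! mod 83 = 82. Since this equals -1 mod 83, Wilson confirms 83 is prime.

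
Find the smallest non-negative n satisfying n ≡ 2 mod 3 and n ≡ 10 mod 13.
M = 3 × 13 = 39. M₁ = 13, y₁ ≡ 1 mod 3. M₂ = 3, y₂ ≡ 9 mod 13. n = 2×13×1 + 10×3×9 ≡ 23 mod 39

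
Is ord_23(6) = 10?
Powers of 6 mod 23: 6^1≡6, 6^2≡13, 6^3≡9, 6^4≡8, 6^5≡2, 6^6≡12, 6^7≡3, 6^8≡18, 6^9≡16, 6^10≡4, 6^11≡1. 6^10≡4≢1, so ord ≠ 10. No, the actual order is 11.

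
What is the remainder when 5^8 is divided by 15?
By repeated squaring (mod 15): 5^{1}≡5, 5^{2}≡10, 5^{4}≡10, 5^{8}≡10. So 5^{8} ≡ 10 (mod 15)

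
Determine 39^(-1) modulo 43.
Since 43 is prime, by Fermat 39^(-1) ≡ 39^{41} ≡ 32 mod 43. Verify: 39 × 32 = 1248 ≡ 1 mod 43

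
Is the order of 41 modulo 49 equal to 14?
Powers of 41 mod 49: 41^1≡41, 41^2≡15, 41^3≡27, 41^4≡29, 41^5≡13, 41^6≡43, 41^7≡48, 41^8≡8, 41^9≡34, 41^10≡22, 41^11≡20, 41^12≡36, 41^13≡6, 41^14≡1. First k with 41^k≡1 is k=14. Yes, ord_49(41) = 14.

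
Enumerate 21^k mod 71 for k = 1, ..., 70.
21^1, 21^2, ..., 21^{70} mod 71: [21, 15, 31, 12, 39, 38, 17, 2, 42, 30, 62, 24, 7, 5, 34, 4, 13, 60, 53, 48, 14, 10, 68, 8, 26, 49, 35, 25, 28, 20, 65, 16, 52, 27, 70, 50, 56, 40, 59, 32, 33, 54, 69, 29, 41, 9, 47, 64, 66, 37, 67, 58, 11, 18, 23, 57, 61, 3, 63, 45, 22, 36, 46, 43, 51, 6, 55, 19, 44, 1]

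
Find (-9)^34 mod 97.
By repeated squaring mod 97: (-9)^{1}≡88, (-9)^{2}≡81, (-9)^{4}≡62, (-9)^{8}≡61, (-9)^{16}≡35, (-9)^{32}≡61. Then (-9)^{34} = (-9)^{32+2} ≡ 61 × 81 ≡ 91 mod 97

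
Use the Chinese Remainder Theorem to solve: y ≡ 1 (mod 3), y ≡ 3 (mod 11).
M = 3 × 11 = 33. M₁ = 11, y₁ ≡ 2 (mod 3). M₂ = 3, y₂ ≡ 4 (mod 11). y = 1×11×2 + 3×3×4 ≡ 25 (mod 33)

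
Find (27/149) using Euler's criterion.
(27/149) = 27^{74} mod 149 = -1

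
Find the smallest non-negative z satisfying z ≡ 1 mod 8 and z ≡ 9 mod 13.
M = 8 × 13 = 104. M₁ = 13, y₁ ≡ 5 mod 8. M₂ = 8, y₂ ≡ 5 mod 13. z = 1×13×5 + 9×8×5 ≡ 9 mod 104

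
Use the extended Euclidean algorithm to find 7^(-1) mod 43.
Extended GCD: 7(-6) + 43(1) = 1. So 7^(-1) ≡ -6 ≡ 37 mod 43. Verify: 7 × 37 = 259 ≡ 1 mod 43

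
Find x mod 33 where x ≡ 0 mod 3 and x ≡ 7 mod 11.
M = 3 × 11 = 33. M₁ = 11, y₁ ≡ 2 mod 3. M₂ = 3, y₂ ≡ 4 mod 11. x = 0×11×2 + 7×3×4 ≡ 18 mod 33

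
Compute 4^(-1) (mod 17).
Since 17 is prime, by Fermat 4^(-1) ≡ 4^{15} ≡ 13 (mod 17). Verify: 4 × 13 = 52 ≡ 1 (mod 17)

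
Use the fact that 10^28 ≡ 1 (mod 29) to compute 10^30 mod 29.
By Fermat: 10^{28} ≡ 1 (mod 29). So 10^{30} = 10^{28} · 10^{2} ≡ 10^{2} ≡ 13 (mod 29)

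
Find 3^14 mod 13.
Using Fermat: 3^{12} ≡ 1 mod 13. 14 ≡ 2 mod 12. So 3^{14} ≡ 3^{2} ≡ 9 mod 13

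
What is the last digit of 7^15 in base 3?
Using Fermat: 7^{2} ≡ 1 (mod 3). 15 ≡ 1 (mod 2). So 7^{15} ≡ 7^{1} ≡ 1 (mod 3)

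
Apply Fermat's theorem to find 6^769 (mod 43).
By Fermat: 6^{42} ≡ 1 (mod 43). 769 ≡ 13 (mod 42). So 6^{769} ≡ 6^{13} ≡ 6 (mod 43)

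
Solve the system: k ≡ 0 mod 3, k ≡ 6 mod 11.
M = 3 × 11 = 33. M₁ = 11, y₁ ≡ 2 mod 3. M₂ = 3, y₂ ≡ 4 mod 11. k = 0×11×2 + 6×3×4 ≡ 6 mod 33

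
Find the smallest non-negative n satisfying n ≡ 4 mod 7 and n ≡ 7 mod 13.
M = 7 × 13 = 91. M₁ = 13, y₁ ≡ 6 mod 7. M₂ = 7, y₂ ≡ 2 mod 13. n = 4×13×6 + 7×7×2 ≡ 46 mod 91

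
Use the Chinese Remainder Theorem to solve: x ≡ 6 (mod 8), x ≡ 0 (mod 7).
M = 8 × 7 = 56. M₁ = 7, y₁ ≡ 7 (mod 8). M₂ = 8, y₂ ≡ 1 (mod 7). x = 6×7×7 + 0×8×1 ≡ 14 (mod 56)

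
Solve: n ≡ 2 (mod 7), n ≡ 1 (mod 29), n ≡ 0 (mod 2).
M = 7 × 29 × 2 = 406. M₁ = 58, y₁ ≡ 4 (mod 7). M₂ = 14, y₂ ≡ 27 (mod 29). M₃ = 203, y₃ ≡ 1 (mod 2). n = 2×58×4 + 1×14×27 + 0×203×1 ≡ 30 (mod 406)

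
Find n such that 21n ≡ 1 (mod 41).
Since 41 is prime, by Fermat 21^(-1) ≡ 21^{39} ≡ 2 (mod 41). Verify: 21 × 2 = 42 ≡ 1 (mod 41)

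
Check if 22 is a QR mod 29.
By Euler's criterion: 22^{14} ≡ 1 mod 29. Since this equals 1, 22 is a QR.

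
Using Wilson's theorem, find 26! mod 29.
(28)! = (26)! × (27) × (28) ≡ -1 mod 29. So (26)! ≡ -1 × [(28)(27)]^(-1) ≡ 14 mod 29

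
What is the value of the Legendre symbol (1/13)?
(1/13) = 1^{6} mod 13 = 1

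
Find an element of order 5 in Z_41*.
10 has order 5 mod 41 since 10^{5} ≡ 1 (mod 41) and no smaller power works.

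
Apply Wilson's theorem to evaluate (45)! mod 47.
(46)! = (45)! × (46) ≡ -1 mod 47. So (45)! ≡ -1 × (46)^(-1) ≡ (-1)×(-1) = 1 mod 47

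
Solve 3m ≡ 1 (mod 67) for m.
Since 67 is prime, by Fermat 3^(-1) ≡ 3^{65} ≡ 45 (mod 67). Verify: 3 × 45 = 135 ≡ 1 (mod 67)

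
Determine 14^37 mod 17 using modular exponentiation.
Using Fermat: 14^{16} ≡ 1 (mod 17). 37 ≡ 5 (mod 16). So 14^{37} ≡ 14^{5} ≡ 12 (mod 17)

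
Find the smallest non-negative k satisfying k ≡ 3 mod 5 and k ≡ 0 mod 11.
M = 5 × 11 = 55. M₁ = 11, y₁ ≡ 1 mod 5. M₂ = 5, y₂ ≡ 9 mod 11. k = 3×11×1 + 0×5×9 ≡ 33 mod 55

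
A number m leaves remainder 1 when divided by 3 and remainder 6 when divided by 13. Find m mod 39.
M = 3 × 13 = 39. M₁ = 13, y₁ ≡ 1 mod 3. M₂ = 3, y₂ ≡ 9 mod 13. m = 1×13×1 + 6×3×9 ≡ 19 mod 39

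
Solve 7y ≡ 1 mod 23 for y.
Since 23 is prime, by Fermat 7^(-1) ≡ 7^{21} ≡ 10 mod 23. Verify: 7 × 10 = 70 ≡ 1 mod 23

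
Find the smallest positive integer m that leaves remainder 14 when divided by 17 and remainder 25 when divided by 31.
M = 17 × 31 = 527. M₁ = 31, y₁ ≡ 11 mod 17. M₂ = 17, y₂ ≡ 11 mod 31. m = 14×31×11 + 25×17×11 ≡ 490 mod 527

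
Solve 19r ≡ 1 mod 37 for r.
Since 37 is prime, by Fermat 19^(-1) ≡ 19^{35} ≡ 2 mod 37. Verify: 19 × 2 = 38 ≡ 1 mod 37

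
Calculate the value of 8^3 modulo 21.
8^{3} = 512 ≡ 8 mod 21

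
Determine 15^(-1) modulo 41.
Since 41 is prime, by Fermat 15^(-1) ≡ 15^{39} ≡ 11 (mod 41). Verify: 15 × 11 = 165 ≡ 1 (mod 41)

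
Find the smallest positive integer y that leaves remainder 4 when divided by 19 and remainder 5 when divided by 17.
M = 19 × 17 = 323. M₁ = 17, y₁ ≡ 9 mod 19. M₂ = 19, y₂ ≡ 9 mod 17. y = 4×17×9 + 5×19×9 ≡ 175 mod 323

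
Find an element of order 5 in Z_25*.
6 has order 5 mod 25 since 6^{5} ≡ 1 mod 25 and no smaller power works.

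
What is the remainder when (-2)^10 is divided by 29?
By repeated squaring (mod 29): (-2)^{1}≡27, (-2)^{2}≡4, (-2)^{4}≡16, (-2)^{8}≡24. Then (-2)^{10} = (-2)^{8+2} ≡ 24 × 4 ≡ 9 (mod 29)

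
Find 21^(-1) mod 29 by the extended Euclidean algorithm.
Extended GCD: 21(-11) + 29(8) = 1. So 21^(-1) ≡ -11 ≡ 18 mod 29. Verify: 21 × 18 = 378 ≡ 1 mod 29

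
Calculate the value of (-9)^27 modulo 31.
By repeated squaring (mod 31): (-9)^{1}≡22, (-9)^{2}≡19, (-9)^{4}≡20, (-9)^{8}≡28, (-9)^{16}≡9. Then (-9)^{27} = (-9)^{16+8+2+1} ≡ 9 × 28 × 19 × 22 ≡ 29 (mod 31)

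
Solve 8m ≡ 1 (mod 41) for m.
Since 41 is prime, by Fermat 8^(-1) ≡ 8^{39} ≡ 36 (mod 41). Verify: 8 × 36 = 288 ≡ 1 (mod 41)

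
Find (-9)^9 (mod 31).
By repeated squaring (mod 31): (-9)^{1}≡22, (-9)^{2}≡19, (-9)^{4}≡20, (-9)^{8}≡28. Then (-9)^{9} = (-9)^{8+1} ≡ 28 × 22 ≡ 27 (mod 31)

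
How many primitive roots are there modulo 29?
There are φ(29-1) = φ(28) = 12 primitive roots modulo 29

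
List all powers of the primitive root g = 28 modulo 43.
28^1, 28^2, ..., 28^{42} mod 43: [28, 10, 22, 14, 5, 11, 7, 24, 27, 25, 12, 35, 34, 6, 39, 17, 3, 41, 30, 23, 42, 15, 33, 21, 29, 38, 32, 36, 19, 16, 18, 31, 8, 9, 37, 4, 26, 40, 2, 13, 20, 1]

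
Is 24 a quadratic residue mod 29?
By Euler's criterion: 24^{14} ≡ 1 mod 29. Since this equals 1, 24 is a QR.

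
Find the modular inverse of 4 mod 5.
Since 5 is prime, by Fermat 4^(-1) ≡ 4^{3} ≡ 4 mod 5. Verify: 4 × 4 = 16 ≡ 1 mod 5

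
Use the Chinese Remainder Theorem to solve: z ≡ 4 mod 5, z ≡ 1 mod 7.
M = 5 × 7 = 35. M₁ = 7, y₁ ≡ 3 mod 5. M₂ = 5, y₂ ≡ 3 mod 7. z = 4×7×3 + 1×5×3 ≡ 29 mod 35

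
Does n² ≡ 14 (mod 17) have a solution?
By Euler's criterion: 14^{8} ≡ 16 (mod 17). Since this equals -1 (≡ 16), 14 is not a QR.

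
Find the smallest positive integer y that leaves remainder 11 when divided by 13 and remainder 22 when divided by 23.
M = 13 × 23 = 299. M₁ = 23, y₁ ≡ 4 (mod 13). M₂ = 13, y₂ ≡ 16 (mod 23). y = 11×23×4 + 22×13×16 ≡ 206 (mod 299)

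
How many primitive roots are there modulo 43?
A prime p has φ(p-1) primitive roots; here φ(42) = 12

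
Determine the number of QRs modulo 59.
For prime 59, there are (p-1)/2 = (59-1)/2 = 29 quadratic residues (excluding 0).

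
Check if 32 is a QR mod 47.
By Euler's criterion: 32^{23} ≡ 1 mod 47. Since this equals 1, 32 is a QR.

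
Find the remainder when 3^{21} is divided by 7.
By Fermat: 3^{6} ≡ 1 (mod 7). 21 = 3×6 + 3. So 3^{21} ≡ 3^{3} ≡ 6 (mod 7)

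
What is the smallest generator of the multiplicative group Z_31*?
g = 3. For each prime q|30: 3^{15}≡30, 3^{10}≡25, 3^{6}≡16, none ≡ 1, so ord_31(3) = 30 and 3 is a primitive root.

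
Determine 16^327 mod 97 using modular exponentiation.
Using Fermat: 16^{96} ≡ 1 (mod 97). 327 ≡ 39 (mod 96). So 16^{327} ≡ 16^{39} ≡ 22 (mod 97)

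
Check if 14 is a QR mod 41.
By Euler's criterion: 14^{20} ≡ 40 (mod 41). Since this equals -1 (≡ 40), 14 is not a QR.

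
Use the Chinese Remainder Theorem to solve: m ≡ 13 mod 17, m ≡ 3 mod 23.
M = 17 × 23 = 391. M₁ = 23, y₁ ≡ 3 mod 17. M₂ = 17, y₂ ≡ 19 mod 23. m = 13×23×3 + 3×17×19 ≡ 302 mod 391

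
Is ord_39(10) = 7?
Powers of 10 mod 39: 10^1≡10, 10^2≡22, 10^3≡25, 10^4≡16, 10^5≡4, 10^6≡1. Already 10^6≡1, so the order is 6 < 7. No, the actual order is 6.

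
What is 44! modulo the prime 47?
(46)! = (44)! × (45) × (46) ≡ -1 mod 47. So (44)! ≡ -1 × [(46)(45)]^(-1) ≡ 23 mod 47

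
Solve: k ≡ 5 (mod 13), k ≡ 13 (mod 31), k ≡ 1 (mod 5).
M = 13 × 31 × 5 = 2015. M₁ = 155, y₁ ≡ 12 (mod 13). M₂ = 65, y₂ ≡ 21 (mod 31). M₃ = 403, y₃ ≡ 2 (mod 5). k = 5×155×12 + 13×65×21 + 1×403×2 ≡ 1656 (mod 2015)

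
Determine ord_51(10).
Powers of 10 mod 51: 10^1≡10, 10^2≡49, 10^3≡31, 10^4≡4, 10^5≡40, 10^6≡43, 10^7≡22, 10^8≡16, 10^9≡7, 10^10≡19, 10^11≡37, 10^12≡13, 10^13≡28, 10^14≡25, 10^15≡46, 10^16≡1. ord_51(10) = 16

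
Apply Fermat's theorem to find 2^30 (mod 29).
By Fermat: 2^{28} ≡ 1 (mod 29). So 2^{30} = 2^{28} · 2^{2} ≡ 2^{2} ≡ 4 (mod 29)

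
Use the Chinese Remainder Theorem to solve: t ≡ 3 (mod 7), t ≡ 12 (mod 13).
M = 7 × 13 = 91. M₁ = 13, y₁ ≡ 6 (mod 7). M₂ = 7, y₂ ≡ 2 (mod 13). t = 3×13×6 + 12×7×2 ≡ 38 (mod 91)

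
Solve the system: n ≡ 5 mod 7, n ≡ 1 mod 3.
M = 7 × 3 = 21. M₁ = 3, y₁ ≡ 5 mod 7. M₂ = 7, y₂ ≡ 1 mod 3. n = 5×3×5 + 1×7×1 ≡ 19 mod 21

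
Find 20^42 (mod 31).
Using Fermat: 20^{30} ≡ 1 (mod 31). 42 ≡ 12 (mod 30). So 20^{42} ≡ 20^{12} ≡ 16 (mod 31)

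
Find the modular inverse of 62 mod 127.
Since 127 is prime, by Fermat 62^(-1) ≡ 62^{125} ≡ 84 (mod 127). Verify: 62 × 84 = 5208 ≡ 1 (mod 127)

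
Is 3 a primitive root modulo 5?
ord_5(3) divides 4. For each prime q|4: 3^{2}≡4, none ≡ 1. So 3 has order 4 and is a primitive root mod 5.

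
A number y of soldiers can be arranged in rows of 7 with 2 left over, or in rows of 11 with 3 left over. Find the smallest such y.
M = 7 × 11 = 77. M₁ = 11, y₁ ≡ 2 mod 7. M₂ = 7, y₂ ≡ 8 mod 11. y = 2×11×2 + 3×7×8 ≡ 58 mod 77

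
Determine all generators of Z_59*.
There are φ(58) = 28 primitive roots mod 59: {2, 6, 8, 10, 11, 13, 14, 18, 23, 24, 30, 31, 32, 33, 34, 37, 38, 39, 40, 42, 43, 44, 47, 50, 52, 54, 55, 56}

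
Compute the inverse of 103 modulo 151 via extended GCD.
Extended GCD: 103(22) + 151(-15) = 1. So 103^(-1) ≡ 22 mod 151. Verify: 103 × 22 = 2266 ≡ 1 mod 151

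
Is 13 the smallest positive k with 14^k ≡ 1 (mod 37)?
Powers of 14 mod 37: 14^1≡14, 14^2≡11, 14^3≡6, 14^4≡10, 14^5≡29, 14^6≡36, 14^7≡23, 14^8≡26, 14^9≡31, 14^10≡27, 14^11≡8, 14^12≡1. Already 14^12≡1, so the order is 12 < 13. No, the actual order is 12.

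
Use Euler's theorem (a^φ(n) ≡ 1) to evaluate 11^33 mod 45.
By Euler: 11^{24} ≡ 1 (mod 45) since gcd(11, 45) = 1. 33 = 1×24 + 9. So 11^{33} ≡ 11^{9} ≡ 26 (mod 45)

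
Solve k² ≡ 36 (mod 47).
The square roots of 36 mod 47 are 6 and 41. Verify: 6² = 36 ≡ 36 (mod 47)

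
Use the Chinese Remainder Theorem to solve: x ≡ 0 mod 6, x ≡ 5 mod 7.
M = 6 × 7 = 42. M₁ = 7, y₁ ≡ 1 mod 6. M₂ = 6, y₂ ≡ 6 mod 7. x = 0×7×1 + 5×6×6 ≡ 12 mod 42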